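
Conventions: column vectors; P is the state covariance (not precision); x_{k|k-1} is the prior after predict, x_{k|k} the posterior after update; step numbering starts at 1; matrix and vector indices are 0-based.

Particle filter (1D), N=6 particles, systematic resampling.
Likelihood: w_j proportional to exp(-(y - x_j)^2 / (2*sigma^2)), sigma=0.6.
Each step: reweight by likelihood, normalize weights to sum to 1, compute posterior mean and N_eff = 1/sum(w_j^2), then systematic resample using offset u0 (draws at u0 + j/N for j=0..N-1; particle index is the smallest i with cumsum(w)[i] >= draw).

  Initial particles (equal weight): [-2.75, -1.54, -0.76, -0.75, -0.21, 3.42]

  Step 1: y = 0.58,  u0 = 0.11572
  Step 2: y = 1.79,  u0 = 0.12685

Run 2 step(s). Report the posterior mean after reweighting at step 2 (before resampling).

post_mean = -0.2186

step 1: w=[0.0000, 0.0033, 0.1399, 0.1451, 0.7117, 0.0000]  mean=-0.3696  Neff=1.8277  idx=[2, 3, 4, 4, 4, 4]
step 2: w=[0.0076, 0.0082, 0.2461, 0.2461, 0.2461, 0.2461]  mean=-0.2186  Neff=4.1272  idx=[2, 3, 3, 4, 5, 5]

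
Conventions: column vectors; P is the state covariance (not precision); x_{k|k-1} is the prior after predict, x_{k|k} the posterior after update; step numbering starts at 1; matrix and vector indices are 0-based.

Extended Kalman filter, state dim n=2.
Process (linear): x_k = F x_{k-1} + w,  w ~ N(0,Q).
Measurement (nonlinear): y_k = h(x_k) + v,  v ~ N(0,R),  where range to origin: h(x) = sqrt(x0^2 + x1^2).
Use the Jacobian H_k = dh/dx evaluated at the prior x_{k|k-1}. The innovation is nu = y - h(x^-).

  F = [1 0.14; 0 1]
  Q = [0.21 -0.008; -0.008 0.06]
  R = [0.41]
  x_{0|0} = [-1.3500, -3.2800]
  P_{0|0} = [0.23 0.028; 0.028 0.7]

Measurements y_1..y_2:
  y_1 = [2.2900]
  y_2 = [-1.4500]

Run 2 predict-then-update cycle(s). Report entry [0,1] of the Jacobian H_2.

step 1: x^-=[-1.8092, -3.2800]  P^-=[0.4616 0.1180; 0.1180 0.7600]  H_jac=[-0.4830 -0.8756]  S=[1.2002]  K=[-0.2718; -0.6020]  nu=[-1.4559]  x^+=[-1.4134, -2.4036]  P^+=[0.3729 -0.0784; -0.0784 0.3251]
step 2: x^-=[-1.7500, -2.4036]  P^-=[0.5673 -0.0409; -0.0409 0.3851]  H_jac=[-0.5886 -0.8084]  S=[0.8193]  K=[-0.3672; -0.3506]  nu=[-4.4232]  x^+=[-0.1258, -0.8528]  P^+=[0.4568 -0.1464; -0.1464 0.2844]

H_jac[0,1] = -0.8084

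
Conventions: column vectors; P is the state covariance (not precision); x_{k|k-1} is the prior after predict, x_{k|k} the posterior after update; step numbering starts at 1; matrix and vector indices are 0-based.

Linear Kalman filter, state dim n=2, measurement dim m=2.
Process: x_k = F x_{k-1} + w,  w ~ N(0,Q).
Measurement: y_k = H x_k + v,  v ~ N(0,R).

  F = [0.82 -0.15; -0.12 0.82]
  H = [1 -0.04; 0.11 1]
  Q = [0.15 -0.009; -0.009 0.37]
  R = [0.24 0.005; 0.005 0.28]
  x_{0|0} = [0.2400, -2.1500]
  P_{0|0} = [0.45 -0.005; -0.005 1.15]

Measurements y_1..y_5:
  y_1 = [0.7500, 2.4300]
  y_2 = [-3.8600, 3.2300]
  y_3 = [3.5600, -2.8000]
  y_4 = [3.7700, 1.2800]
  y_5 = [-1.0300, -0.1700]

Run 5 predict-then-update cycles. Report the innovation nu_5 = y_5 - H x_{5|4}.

step 1: x^-=[0.5193, -1.7918]  P^-=[0.4797 -0.1982; -0.1982 1.1507]  S=[0.7374 -0.1856; -0.1856 1.3929]  K=[0.6570 -0.0169; -0.1316 0.7929]  nu=[0.1590, 4.1647]  x^+=[0.5536, 1.4896]  P^+=[0.1569 -0.0187; -0.0187 0.2234]
step 2: x^-=[0.2305, 1.1550]  P^-=[0.2651 -0.0648; -0.0648 0.5262]  S=[0.5111 -0.0514; -0.0514 0.7951]  K=[0.5226 -0.0110; -0.1030 0.6461]  nu=[-4.0443, 2.0496]  x^+=[-1.9058, 2.8959]  P^+=[0.1248 -0.0142; -0.0142 0.1820]
step 3: x^-=[-1.9971, 2.6033]  P^-=[0.2415 -0.0535; -0.0535 0.4969]  S=[0.4866 -0.0415; -0.0415 0.7681]  K=[0.5001 -0.0080; -0.0966 0.6341]  nu=[5.6612, -5.1836]  x^+=[0.8752, -1.2305]  P^+=[0.1195 -0.0129; -0.0129 0.1785]
step 4: x^-=[0.9022, -1.1140]  P^-=[0.2375 -0.0516; -0.0516 0.4943]  S=[0.4824 -0.0400; -0.0400 0.7658]  K=[0.4960 -0.0073; -0.0954 0.6330]  nu=[2.8232, 2.2948]  x^+=[2.2856, 0.0692]  P^+=[0.1185 -0.0126; -0.0126 0.1782]
step 5: x^-=[1.8638, -0.2175]  P^-=[0.2368 -0.0513; -0.0513 0.4940]  S=[0.4817 -0.0398; -0.0398 0.7656]  K=[0.4952 -0.0072; -0.0952 0.6329]  nu=[-2.9025, -0.1575]  x^+=[0.4275, -0.0408]  P^+=[0.1183 -0.0126; -0.0126 0.1781]

innov = [-2.9025, -0.1575]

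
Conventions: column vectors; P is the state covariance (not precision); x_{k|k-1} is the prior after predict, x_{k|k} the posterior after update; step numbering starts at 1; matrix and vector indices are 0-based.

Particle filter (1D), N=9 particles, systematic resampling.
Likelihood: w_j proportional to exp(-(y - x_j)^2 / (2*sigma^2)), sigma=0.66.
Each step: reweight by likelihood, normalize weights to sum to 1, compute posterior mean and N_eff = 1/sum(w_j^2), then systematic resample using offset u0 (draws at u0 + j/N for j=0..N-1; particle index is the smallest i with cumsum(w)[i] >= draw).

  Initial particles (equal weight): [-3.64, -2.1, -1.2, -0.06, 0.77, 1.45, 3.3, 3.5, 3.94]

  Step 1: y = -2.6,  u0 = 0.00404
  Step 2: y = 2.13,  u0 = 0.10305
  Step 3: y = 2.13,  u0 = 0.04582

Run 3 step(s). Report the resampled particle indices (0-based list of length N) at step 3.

step 1: w=[0.2522, 0.6552, 0.0920, 0.0005, 0.0000, 0.0000, 0.0000, 0.0000, 0.0000]  mean=-2.4045  Neff=1.9945  idx=[0, 0, 0, 1, 1, 1, 1, 1, 1]
step 2: w=[0.0000, 0.0000, 0.0000, 0.1667, 0.1667, 0.1667, 0.1667, 0.1667, 0.1667]  mean=-2.1000  Neff=6.0000  idx=[3, 4, 4, 5, 6, 6, 7, 8, 8]
step 3: w=[0.1111, 0.1111, 0.1111, 0.1111, 0.1111, 0.1111, 0.1111, 0.1111, 0.1111]  mean=-2.1000  Neff=9.0000  idx=[0, 1, 2, 3, 4, 5, 6, 7, 8]

resampled_idx = [0, 1, 2, 3, 4, 5, 6, 7, 8]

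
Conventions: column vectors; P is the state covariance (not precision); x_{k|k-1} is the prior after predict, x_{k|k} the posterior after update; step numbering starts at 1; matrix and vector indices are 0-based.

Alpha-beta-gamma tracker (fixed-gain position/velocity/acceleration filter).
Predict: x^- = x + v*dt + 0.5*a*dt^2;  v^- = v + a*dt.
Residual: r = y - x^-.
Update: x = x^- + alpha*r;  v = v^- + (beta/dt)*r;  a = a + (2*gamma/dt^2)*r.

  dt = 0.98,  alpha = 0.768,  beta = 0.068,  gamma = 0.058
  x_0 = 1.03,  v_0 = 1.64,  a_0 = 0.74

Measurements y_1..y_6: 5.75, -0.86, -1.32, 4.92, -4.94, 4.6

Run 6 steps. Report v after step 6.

v_post = -0.1644

step 1: x_pred=2.9925  r=2.7575  x^+=5.1103  v^+=2.5565  a^+=1.0731
step 2: x_pred=8.1310  r=-8.9910  x^+=1.2259  v^+=2.9843  a^+=-0.0129
step 3: x_pred=4.1443  r=-5.4643  x^+=-0.0523  v^+=2.5925  a^+=-0.6729
step 4: x_pred=2.1652  r=2.7548  x^+=4.2809  v^+=2.1242  a^+=-0.3402
step 5: x_pred=6.1992  r=-11.1392  x^+=-2.3557  v^+=1.0179  a^+=-1.6856
step 6: x_pred=-2.1676  r=6.7676  x^+=3.0299  v^+=-0.1644  a^+=-0.8682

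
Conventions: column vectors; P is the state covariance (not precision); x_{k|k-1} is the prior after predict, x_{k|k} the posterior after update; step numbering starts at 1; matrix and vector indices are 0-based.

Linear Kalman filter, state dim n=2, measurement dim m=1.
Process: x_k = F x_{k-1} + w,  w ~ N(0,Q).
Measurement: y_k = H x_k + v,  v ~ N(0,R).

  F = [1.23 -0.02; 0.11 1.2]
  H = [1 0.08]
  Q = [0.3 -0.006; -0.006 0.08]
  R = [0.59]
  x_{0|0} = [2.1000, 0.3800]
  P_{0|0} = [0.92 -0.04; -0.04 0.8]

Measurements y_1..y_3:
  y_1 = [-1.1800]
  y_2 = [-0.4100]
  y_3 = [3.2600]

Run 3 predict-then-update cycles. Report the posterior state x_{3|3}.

step 1: x^-=[2.5754, 0.6870]  P^-=[1.6942 0.0403; 0.0403 1.2326]  S=[2.2985]  K=[0.7385; 0.0604]  nu=[-3.8104]  x^+=[-0.2385, 0.4567]  P^+=[0.4407 -0.0623; -0.0623 1.2242]
step 2: x^-=[-0.3024, 0.5218]  P^-=[0.9703 -0.0675; -0.0675 1.8317]  S=[1.5612]  K=[0.6180; 0.0506]  nu=[-0.1493]  x^+=[-0.3947, 0.5142]  P^+=[0.3739 -0.1164; -0.1164 1.8277]
step 3: x^-=[-0.4958, 0.5737]  P^-=[0.8722 -0.1708; -0.1708 2.6857]  S=[1.4521]  K=[0.5913; 0.0304]  nu=[3.7099]  x^+=[1.6977, 0.6863]  P^+=[0.3646 -0.1968; -0.1968 2.6844]

x_post = [1.6977, 0.6863]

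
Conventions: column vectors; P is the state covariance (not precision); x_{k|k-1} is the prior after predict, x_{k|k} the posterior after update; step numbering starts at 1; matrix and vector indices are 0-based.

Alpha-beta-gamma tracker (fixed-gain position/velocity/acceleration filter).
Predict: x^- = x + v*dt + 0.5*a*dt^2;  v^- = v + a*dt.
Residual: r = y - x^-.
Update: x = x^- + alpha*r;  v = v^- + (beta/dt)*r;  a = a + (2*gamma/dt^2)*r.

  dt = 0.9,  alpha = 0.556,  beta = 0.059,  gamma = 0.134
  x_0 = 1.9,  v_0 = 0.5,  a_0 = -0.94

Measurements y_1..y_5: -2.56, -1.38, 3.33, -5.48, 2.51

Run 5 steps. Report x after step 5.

step 1: x_pred=1.9693  r=-4.5293  x^+=-0.5490  v^+=-0.6429  a^+=-2.4386
step 2: x_pred=-2.1152  r=0.7352  x^+=-1.7064  v^+=-2.7894  a^+=-2.1953
step 3: x_pred=-5.1061  r=8.4361  x^+=-0.4156  v^+=-4.2122  a^+=0.5959
step 4: x_pred=-3.9653  r=-1.5147  x^+=-4.8075  v^+=-3.7752  a^+=0.0947
step 5: x_pred=-8.1668  r=10.6768  x^+=-2.2305  v^+=-2.9901  a^+=3.6273

x_post = -2.2305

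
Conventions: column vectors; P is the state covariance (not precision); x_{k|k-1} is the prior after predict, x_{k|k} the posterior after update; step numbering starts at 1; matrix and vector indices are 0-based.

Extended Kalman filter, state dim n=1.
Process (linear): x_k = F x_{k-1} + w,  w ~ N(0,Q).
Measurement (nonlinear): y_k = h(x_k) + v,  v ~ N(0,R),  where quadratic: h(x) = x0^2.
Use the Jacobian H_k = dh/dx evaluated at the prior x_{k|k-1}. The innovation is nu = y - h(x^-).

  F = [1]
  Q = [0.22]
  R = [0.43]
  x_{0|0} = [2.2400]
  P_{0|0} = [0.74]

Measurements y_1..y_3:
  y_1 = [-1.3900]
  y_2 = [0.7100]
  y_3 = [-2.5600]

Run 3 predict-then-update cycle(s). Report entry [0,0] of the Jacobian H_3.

H_jac[0,0] = 1.6839

step 1: x^-=[2.2400]  P^-=[0.9600]  H_jac=[4.4800]  S=[19.6976]  K=[0.2183]  nu=[-6.4076]  x^+=[0.8410]  P^+=[0.0210]
step 2: x^-=[0.8410]  P^-=[0.2410]  H_jac=[1.6819]  S=[1.1116]  K=[0.3646]  nu=[0.0028]  x^+=[0.8420]  P^+=[0.0932]
step 3: x^-=[0.8420]  P^-=[0.3132]  H_jac=[1.6839]  S=[1.3182]  K=[0.4001]  nu=[-3.2689]  x^+=[-0.4660]  P^+=[0.1022]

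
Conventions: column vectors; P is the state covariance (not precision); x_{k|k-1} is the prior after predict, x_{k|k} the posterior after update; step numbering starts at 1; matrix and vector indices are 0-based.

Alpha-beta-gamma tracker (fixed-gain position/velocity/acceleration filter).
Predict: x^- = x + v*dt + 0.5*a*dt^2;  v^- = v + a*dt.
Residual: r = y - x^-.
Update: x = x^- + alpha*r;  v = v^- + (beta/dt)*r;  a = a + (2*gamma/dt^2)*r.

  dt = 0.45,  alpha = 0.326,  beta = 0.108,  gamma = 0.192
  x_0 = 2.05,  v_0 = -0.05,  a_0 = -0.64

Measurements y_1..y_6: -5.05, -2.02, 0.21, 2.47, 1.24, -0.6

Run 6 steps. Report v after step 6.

v_post = 23.3504

step 1: x_pred=1.9627  r=-7.0127  x^+=-0.3234  v^+=-2.0210  a^+=-13.9382
step 2: x_pred=-2.6442  r=0.6242  x^+=-2.4407  v^+=-8.1434  a^+=-12.7546
step 3: x_pred=-7.3966  r=7.6066  x^+=-4.9169  v^+=-12.0574  a^+=1.6698
step 4: x_pred=-10.1736  r=12.6436  x^+=-6.0518  v^+=-8.2715  a^+=25.6459
step 5: x_pred=-7.1773  r=8.4173  x^+=-4.4333  v^+=5.2893  a^+=41.6076
step 6: x_pred=2.1597  r=-2.7597  x^+=1.2600  v^+=23.3504  a^+=36.3745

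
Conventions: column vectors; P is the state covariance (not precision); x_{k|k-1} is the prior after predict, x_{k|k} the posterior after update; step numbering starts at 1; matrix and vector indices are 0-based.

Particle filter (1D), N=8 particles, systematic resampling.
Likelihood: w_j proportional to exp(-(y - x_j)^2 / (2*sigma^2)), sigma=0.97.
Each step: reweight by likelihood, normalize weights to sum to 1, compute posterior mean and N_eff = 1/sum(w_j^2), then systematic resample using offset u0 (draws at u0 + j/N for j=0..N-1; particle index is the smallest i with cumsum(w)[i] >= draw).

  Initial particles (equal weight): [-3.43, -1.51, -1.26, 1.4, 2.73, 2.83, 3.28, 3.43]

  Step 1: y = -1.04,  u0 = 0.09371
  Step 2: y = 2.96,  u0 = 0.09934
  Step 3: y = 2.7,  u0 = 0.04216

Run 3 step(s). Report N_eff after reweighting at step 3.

N_eff = 7.1550

step 1: w=[0.0246, 0.4548, 0.4985, 0.0216, 0.0003, 0.0002, 0.0000, 0.0000]  mean=-1.3676  Neff=2.1909  idx=[1, 1, 1, 1, 2, 2, 2, 2]
step 2: w=[0.0599, 0.0599, 0.0599, 0.0599, 0.1901, 0.1901, 0.1901, 0.1901]  mean=-1.3199  Neff=6.2938  idx=[1, 3, 4, 5, 5, 6, 7, 7]
step 3: w=[0.0506, 0.0506, 0.1498, 0.1498, 0.1498, 0.1498, 0.1498, 0.1498]  mean=-1.2853  Neff=7.1550  idx=[0, 2, 3, 4, 4, 5, 6, 7]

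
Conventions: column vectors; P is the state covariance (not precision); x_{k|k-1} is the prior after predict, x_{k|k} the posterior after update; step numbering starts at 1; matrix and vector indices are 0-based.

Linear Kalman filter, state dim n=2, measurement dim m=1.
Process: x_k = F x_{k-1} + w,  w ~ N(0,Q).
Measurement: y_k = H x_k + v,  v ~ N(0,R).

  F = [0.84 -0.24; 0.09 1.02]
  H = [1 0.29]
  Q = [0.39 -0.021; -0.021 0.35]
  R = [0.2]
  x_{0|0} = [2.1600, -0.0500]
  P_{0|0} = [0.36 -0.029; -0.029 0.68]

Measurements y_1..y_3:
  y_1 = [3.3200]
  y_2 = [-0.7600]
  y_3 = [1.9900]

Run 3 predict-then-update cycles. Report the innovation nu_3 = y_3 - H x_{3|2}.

step 1: x^-=[1.8264, 0.1434]  P^-=[0.6949 -0.1845; -0.1845 1.0551]  S=[0.8766]  K=[0.7317; 0.1386]  nu=[1.4520]  x^+=[2.8888, 0.3447]  P^+=[0.2256 -0.2734; -0.2734 1.0382]
step 2: x^-=[2.3439, 0.6115]  P^-=[0.7192 -0.4864; -0.4864 1.3818]  S=[0.7533]  K=[0.7675; -0.1138]  nu=[-3.2812]  x^+=[-0.1744, 0.9848]  P^+=[0.2755 -0.4206; -0.4206 1.3721]
step 3: x^-=[-0.3829, 0.9888]  P^-=[0.8330 -0.6874; -0.6874 1.7025]  S=[0.7775]  K=[0.8150; -0.2491]  nu=[2.0861]  x^+=[1.3173, 0.4692]  P^+=[0.3166 -0.5295; -0.5295 1.6543]

innov = [2.0861]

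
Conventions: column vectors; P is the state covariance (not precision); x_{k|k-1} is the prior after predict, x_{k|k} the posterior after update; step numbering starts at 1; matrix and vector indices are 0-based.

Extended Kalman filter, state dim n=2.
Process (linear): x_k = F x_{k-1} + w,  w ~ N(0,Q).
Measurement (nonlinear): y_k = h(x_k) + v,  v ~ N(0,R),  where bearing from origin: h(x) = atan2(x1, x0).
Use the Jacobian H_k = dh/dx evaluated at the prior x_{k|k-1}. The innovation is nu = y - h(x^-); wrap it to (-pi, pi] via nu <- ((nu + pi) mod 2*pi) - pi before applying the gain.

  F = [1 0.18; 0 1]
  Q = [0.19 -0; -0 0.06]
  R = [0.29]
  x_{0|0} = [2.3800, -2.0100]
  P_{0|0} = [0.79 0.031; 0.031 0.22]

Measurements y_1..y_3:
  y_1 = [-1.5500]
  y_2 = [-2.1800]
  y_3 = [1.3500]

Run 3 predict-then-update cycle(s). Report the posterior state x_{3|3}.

x_post = [2.2398, -2.3679]

step 1: x^-=[2.0182, -2.0100]  P^-=[0.9983 0.0706; 0.0706 0.2800]  H_jac=[0.2477 0.2488]  S=[0.3773]  K=[0.7020; 0.2310]  nu=[-0.7666]  x^+=[1.4800, -2.1871]  P^+=[0.8123 0.0094; 0.0094 0.2599]
step 2: x^-=[1.0863, -2.1871]  P^-=[1.0141 0.0562; 0.0562 0.3199]  H_jac=[0.3668 0.1822]  S=[0.4445]  K=[0.8597; 0.1774]  nu=[-1.0702]  x^+=[0.1662, -2.3770]  P^+=[0.6856 -0.0116; -0.0116 0.3059]
step 3: x^-=[-0.2616, -2.3770]  P^-=[0.8813 0.0434; 0.0434 0.3659]  H_jac=[0.4157 -0.0458]  S=[0.4414]  K=[0.8255; 0.0030]  nu=[3.0304]  x^+=[2.2398, -2.3679]  P^+=[0.5806 0.0424; 0.0424 0.3659]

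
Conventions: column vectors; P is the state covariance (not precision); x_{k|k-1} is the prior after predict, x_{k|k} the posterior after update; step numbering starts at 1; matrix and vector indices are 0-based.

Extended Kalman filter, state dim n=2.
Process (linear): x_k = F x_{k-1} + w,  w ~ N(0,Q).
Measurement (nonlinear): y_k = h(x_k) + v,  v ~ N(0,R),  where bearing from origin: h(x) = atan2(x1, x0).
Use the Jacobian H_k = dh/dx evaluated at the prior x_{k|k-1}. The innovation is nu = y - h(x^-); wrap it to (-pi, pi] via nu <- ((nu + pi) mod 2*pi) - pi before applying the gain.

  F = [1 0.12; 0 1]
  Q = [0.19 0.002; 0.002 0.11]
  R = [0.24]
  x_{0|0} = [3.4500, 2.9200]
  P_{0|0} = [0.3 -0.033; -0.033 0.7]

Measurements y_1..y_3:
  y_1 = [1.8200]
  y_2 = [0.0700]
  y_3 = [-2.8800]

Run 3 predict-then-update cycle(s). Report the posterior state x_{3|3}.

step 1: x^-=[3.8004, 2.9200]  P^-=[0.4922 0.0530; 0.0530 0.8100]  H_jac=[-0.1271 0.1655]  S=[0.2679]  K=[-0.2008; 0.4751]  nu=[1.1649]  x^+=[3.5665, 3.4734]  P^+=[0.4814 0.0786; 0.0786 0.7495]
step 2: x^-=[3.9833, 3.4734]  P^-=[0.7010 0.1705; 0.1705 0.8595]  H_jac=[-0.1244 0.1426]  S=[0.2623]  K=[-0.2397; 0.3865]  nu=[-0.6471]  x^+=[4.1384, 3.2233]  P^+=[0.6859 0.1948; 0.1948 0.8203]
step 3: x^-=[4.5252, 3.2233]  P^-=[0.9345 0.2952; 0.2952 0.9303]  H_jac=[-0.1044 0.1466]  S=[0.2611]  K=[-0.2079; 0.4042]  nu=[2.7842]  x^+=[3.9462, 4.3488]  P^+=[0.9232 0.3172; 0.3172 0.8877]

x_post = [3.9462, 4.3488]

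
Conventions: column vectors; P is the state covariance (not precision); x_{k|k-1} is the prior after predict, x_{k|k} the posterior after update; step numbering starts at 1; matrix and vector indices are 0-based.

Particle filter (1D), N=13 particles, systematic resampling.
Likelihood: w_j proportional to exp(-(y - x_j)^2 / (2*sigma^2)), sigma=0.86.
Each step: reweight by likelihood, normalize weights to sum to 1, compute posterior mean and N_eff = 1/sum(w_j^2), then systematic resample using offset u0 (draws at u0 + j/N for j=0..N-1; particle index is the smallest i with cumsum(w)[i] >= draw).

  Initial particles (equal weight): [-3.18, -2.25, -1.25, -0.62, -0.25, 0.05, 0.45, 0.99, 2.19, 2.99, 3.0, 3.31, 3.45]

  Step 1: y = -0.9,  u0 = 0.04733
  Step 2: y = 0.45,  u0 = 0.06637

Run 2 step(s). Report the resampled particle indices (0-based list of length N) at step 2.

resampled_idx = [4, 5, 6, 7, 7, 8, 9, 10, 10, 11, 11, 12, 12]

step 1: w=[0.0077, 0.0754, 0.2380, 0.2452, 0.1943, 0.1405, 0.0754, 0.0231, 0.0004, 0.0000, 0.0000, 0.0000, 0.0000]  mean=-0.6274  Neff=5.3703  idx=[1, 2, 2, 2, 3, 3, 3, 4, 4, 4, 5, 5, 6]
step 2: w=[0.0011, 0.0210, 0.0210, 0.0210, 0.0682, 0.0682, 0.0682, 0.1061, 0.1061, 0.1061, 0.1327, 0.1327, 0.1478]  mean=-0.2076  Neff=9.4245  idx=[4, 5, 6, 7, 7, 8, 9, 10, 10, 11, 11, 12, 12]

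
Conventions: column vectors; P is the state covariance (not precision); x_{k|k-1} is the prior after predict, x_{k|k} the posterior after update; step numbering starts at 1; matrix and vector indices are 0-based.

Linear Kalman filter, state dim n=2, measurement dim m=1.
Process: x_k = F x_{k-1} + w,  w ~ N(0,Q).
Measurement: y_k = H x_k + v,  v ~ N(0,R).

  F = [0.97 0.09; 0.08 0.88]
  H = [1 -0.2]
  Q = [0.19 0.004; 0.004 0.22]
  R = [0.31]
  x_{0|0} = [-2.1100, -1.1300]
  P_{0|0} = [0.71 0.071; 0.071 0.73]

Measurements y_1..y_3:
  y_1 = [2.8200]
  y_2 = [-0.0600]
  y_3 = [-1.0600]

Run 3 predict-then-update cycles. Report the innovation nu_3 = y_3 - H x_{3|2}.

innov = [-1.4809]

step 1: x^-=[-2.1484, -1.1632]  P^-=[0.8763 0.1780; 0.1780 0.7999]  S=[1.1471]  K=[0.7329; 0.0157]  nu=[4.7358]  x^+=[1.3225, -1.0886]  P^+=[0.2602 0.1648; 0.1648 0.7996]
step 2: x^-=[1.1848, -0.8522]  P^-=[0.4700 0.2294; 0.2294 0.8641]  S=[0.7228]  K=[0.5868; 0.0782]  nu=[-1.4153]  x^+=[0.3544, -0.9629]  P^+=[0.2211 0.1962; 0.1962 0.8596]
step 3: x^-=[0.2571, -0.8190]  P^-=[0.4393 0.2581; 0.2581 0.9147]  S=[0.6826]  K=[0.5679; 0.1101]  nu=[-1.4809]  x^+=[-0.5839, -0.9821]  P^+=[0.2191 0.2154; 0.2154 0.9065]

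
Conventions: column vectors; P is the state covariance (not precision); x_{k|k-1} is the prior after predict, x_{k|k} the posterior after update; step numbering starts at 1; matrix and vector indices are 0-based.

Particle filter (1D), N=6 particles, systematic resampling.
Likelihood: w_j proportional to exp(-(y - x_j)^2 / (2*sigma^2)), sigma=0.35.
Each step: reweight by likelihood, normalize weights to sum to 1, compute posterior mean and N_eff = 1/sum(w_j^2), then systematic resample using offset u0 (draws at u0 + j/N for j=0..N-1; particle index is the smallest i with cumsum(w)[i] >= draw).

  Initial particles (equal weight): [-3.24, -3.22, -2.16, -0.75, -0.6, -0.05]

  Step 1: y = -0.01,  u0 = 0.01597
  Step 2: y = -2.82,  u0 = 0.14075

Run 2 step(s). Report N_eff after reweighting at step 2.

step 1: w=[0.0000, 0.0000, 0.0000, 0.0797, 0.1800, 0.7403]  mean=-0.2048  Neff=1.7041  idx=[3, 4, 5, 5, 5, 5]
step 2: w=[0.9325, 0.0675, 0.0000, 0.0000, 0.0000, 0.0000]  mean=-0.7399  Neff=1.1439  idx=[0, 0, 0, 0, 0, 1]

N_eff = 1.1439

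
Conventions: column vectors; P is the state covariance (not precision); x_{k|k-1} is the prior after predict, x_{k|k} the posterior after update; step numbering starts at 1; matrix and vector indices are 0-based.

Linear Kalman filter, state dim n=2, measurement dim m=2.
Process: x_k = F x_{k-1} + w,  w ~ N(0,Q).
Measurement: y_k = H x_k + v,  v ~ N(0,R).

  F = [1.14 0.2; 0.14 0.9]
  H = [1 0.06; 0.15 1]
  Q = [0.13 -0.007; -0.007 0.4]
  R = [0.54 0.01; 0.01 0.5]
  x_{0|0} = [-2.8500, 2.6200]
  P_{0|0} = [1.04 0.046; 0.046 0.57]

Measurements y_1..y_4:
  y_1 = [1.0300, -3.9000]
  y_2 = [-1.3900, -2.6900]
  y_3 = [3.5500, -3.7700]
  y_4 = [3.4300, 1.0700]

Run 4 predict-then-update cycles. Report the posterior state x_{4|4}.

x_post = [1.9628, -0.5108]

step 1: x^-=[-2.7250, 1.9590]  P^-=[1.5254 0.3101; 0.3101 0.8937]  S=[2.1058 0.6053; 0.6053 1.5210]  K=[0.7129 0.0706; -0.0056 0.6204]  nu=[3.6375, -5.4503]  x^+=[-0.5165, -1.4425]  P^+=[0.3866 -0.0156; -0.0156 0.3125]
step 2: x^-=[-0.8773, -1.3706]  P^-=[0.6378 0.0945; 0.0945 0.6567]  S=[1.1915 0.2405; 0.2405 1.1995]  K=[0.5295 0.0524; -0.0005 0.5595]  nu=[-0.4304, -1.1878]  x^+=[-1.1675, -2.0349]  P^+=[0.2871 -0.0116; -0.0116 0.2815]
step 3: x^-=[-1.7379, -1.9949]  P^-=[0.5092 0.0773; 0.0773 0.6307]  S=[1.0607 0.2022; 0.2022 1.1653]  K=[0.4750 0.0495; 0.0036 0.5505]  nu=[5.4076, -1.5144]  x^+=[0.7556, -2.8091]  P^+=[0.2575 -0.0092; -0.0092 0.2767]
step 4: x^-=[0.2995, -2.4225]  P^-=[0.4716 0.0743; 0.0743 0.6268]  S=[1.0227 0.1933; 0.1933 1.1597]  K=[0.4562 0.0490; 0.0056 0.5492]  nu=[3.2758, 3.4475]  x^+=[1.9628, -0.5108]  P^+=[0.2473 -0.0080; -0.0080 0.2759]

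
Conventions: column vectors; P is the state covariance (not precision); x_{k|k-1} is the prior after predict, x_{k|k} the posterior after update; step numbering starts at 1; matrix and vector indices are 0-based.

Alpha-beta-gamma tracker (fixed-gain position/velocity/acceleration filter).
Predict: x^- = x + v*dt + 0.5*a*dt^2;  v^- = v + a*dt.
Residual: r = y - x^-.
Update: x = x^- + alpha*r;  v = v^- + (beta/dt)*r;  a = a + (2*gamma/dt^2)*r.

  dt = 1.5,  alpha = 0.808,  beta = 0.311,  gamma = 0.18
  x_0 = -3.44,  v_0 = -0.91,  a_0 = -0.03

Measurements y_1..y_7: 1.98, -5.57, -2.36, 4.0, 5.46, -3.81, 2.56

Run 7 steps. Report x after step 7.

x_post = 1.8682

step 1: x_pred=-4.8388  r=6.8187  x^+=0.6708  v^+=0.4588  a^+=1.0610
step 2: x_pred=2.5526  r=-8.1226  x^+=-4.0105  v^+=0.3662  a^+=-0.2386
step 3: x_pred=-3.7296  r=1.3696  x^+=-2.6230  v^+=0.2922  a^+=-0.0195
step 4: x_pred=-2.2065  r=6.2065  x^+=2.8083  v^+=1.5499  a^+=0.9736
step 5: x_pred=6.2284  r=-0.7684  x^+=5.6075  v^+=2.8509  a^+=0.8506
step 6: x_pred=10.8408  r=-14.6508  x^+=-0.9970  v^+=1.0892  a^+=-1.4935
step 7: x_pred=-1.0434  r=3.6034  x^+=1.8682  v^+=-0.4039  a^+=-0.9170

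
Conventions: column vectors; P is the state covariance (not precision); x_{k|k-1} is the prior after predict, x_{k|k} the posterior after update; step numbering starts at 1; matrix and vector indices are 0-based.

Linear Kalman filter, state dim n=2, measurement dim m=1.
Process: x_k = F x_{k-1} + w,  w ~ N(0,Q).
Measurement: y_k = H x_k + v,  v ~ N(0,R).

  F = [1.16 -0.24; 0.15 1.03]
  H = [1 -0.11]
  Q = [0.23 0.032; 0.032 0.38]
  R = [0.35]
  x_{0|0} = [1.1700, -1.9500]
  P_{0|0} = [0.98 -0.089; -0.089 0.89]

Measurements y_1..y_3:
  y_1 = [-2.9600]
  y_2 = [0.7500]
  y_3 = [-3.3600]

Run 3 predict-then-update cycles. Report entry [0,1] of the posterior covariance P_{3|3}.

P_post[0,1] = 0.0463

step 1: x^-=[1.8252, -1.8330]  P^-=[1.6495 -0.1206; -0.1206 1.3188]  S=[2.0420]  K=[0.8143; -0.1301]  nu=[-4.9868]  x^+=[-2.2355, -1.1842]  P^+=[0.2955 0.0957; 0.0957 1.2842]
step 2: x^-=[-2.3090, -1.5550]  P^-=[0.6483 -0.1231; -0.1231 1.7786]  S=[1.0469]  K=[0.6322; -0.3045]  nu=[2.8879]  x^+=[-0.4832, -2.4343]  P^+=[0.2299 0.0784; 0.0784 1.6816]
step 3: x^-=[0.0237, -2.5798]  P^-=[0.5925 -0.2528; -0.2528 2.1934]  S=[1.0247]  K=[0.6054; -0.4822]  nu=[-3.6675]  x^+=[-2.1966, -0.8114]  P^+=[0.2170 0.0463; 0.0463 1.9551]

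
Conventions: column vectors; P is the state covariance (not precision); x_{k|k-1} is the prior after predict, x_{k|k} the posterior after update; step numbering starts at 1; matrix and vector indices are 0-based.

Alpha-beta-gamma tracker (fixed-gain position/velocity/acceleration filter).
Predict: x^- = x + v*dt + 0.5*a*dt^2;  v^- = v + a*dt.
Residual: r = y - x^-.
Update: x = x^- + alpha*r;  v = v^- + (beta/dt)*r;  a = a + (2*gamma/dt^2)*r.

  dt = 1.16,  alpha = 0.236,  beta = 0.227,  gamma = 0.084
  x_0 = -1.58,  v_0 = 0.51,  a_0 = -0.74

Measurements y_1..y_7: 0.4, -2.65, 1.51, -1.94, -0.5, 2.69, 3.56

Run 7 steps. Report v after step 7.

step 1: x_pred=-1.4863  r=1.8863  x^+=-1.0411  v^+=0.0207  a^+=-0.5045
step 2: x_pred=-1.3565  r=-1.2935  x^+=-1.6618  v^+=-0.8176  a^+=-0.6660
step 3: x_pred=-3.0583  r=4.5683  x^+=-1.9802  v^+=-0.6962  a^+=-0.0956
step 4: x_pred=-2.8521  r=0.9121  x^+=-2.6368  v^+=-0.6287  a^+=0.0182
step 5: x_pred=-3.3538  r=2.8538  x^+=-2.6803  v^+=-0.0490  a^+=0.3745
step 6: x_pred=-2.4852  r=5.1752  x^+=-1.2638  v^+=1.3982  a^+=1.0207
step 7: x_pred=1.0447  r=2.5153  x^+=1.6383  v^+=3.0744  a^+=1.3347

v_post = 3.0744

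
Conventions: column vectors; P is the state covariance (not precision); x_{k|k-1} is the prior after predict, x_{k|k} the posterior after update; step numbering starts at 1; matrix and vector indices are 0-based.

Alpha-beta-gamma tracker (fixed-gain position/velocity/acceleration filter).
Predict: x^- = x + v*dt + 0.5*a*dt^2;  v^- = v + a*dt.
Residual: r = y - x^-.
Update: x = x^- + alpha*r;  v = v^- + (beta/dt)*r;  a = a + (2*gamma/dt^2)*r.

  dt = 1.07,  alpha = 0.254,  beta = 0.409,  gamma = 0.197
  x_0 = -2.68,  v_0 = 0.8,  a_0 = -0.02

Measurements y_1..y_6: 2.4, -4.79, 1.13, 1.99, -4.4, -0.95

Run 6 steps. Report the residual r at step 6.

step 1: x_pred=-1.8354  r=4.2354  x^+=-0.7596  v^+=2.3976  a^+=1.4376
step 2: x_pred=2.6287  r=-7.4187  x^+=0.7443  v^+=1.1000  a^+=-1.1155
step 3: x_pred=1.2828  r=-0.1528  x^+=1.2440  v^+=-0.1519  a^+=-1.1681
step 4: x_pred=0.4128  r=1.5772  x^+=0.8134  v^+=-0.7989  a^+=-0.6253
step 5: x_pred=-0.3993  r=-4.0007  x^+=-1.4155  v^+=-2.9971  a^+=-2.0020
step 6: x_pred=-5.7685  r=4.8185  x^+=-4.5446  v^+=-3.2975  a^+=-0.3438

resid = 4.8185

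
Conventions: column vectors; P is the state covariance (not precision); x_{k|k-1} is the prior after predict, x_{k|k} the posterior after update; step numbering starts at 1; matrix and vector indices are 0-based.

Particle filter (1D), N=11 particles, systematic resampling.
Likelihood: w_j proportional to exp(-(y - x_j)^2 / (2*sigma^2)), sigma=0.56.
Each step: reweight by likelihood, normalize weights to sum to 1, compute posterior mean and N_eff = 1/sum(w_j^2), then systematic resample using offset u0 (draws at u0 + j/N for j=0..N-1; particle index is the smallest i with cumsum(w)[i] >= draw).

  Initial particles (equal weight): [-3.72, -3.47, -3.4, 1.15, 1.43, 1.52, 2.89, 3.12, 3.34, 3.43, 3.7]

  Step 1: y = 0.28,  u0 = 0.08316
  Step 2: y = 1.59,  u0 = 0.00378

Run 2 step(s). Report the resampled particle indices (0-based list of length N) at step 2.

resampled_idx = [0, 1, 2, 3, 4, 5, 6, 7, 8, 9, 10]

step 1: w=[0.0000, 0.0000, 0.0000, 0.5903, 0.2396, 0.1700, 0.0000, 0.0000, 0.0000, 0.0000, 0.0000]  mean=1.2801  Neff=2.2998  idx=[3, 3, 3, 3, 3, 3, 4, 4, 4, 5, 5]
step 2: w=[0.0792, 0.0792, 0.0792, 0.0792, 0.0792, 0.0792, 0.1035, 0.1035, 0.1035, 0.1070, 0.1070]  mean=1.3162  Neff=10.7842  idx=[0, 1, 2, 3, 4, 5, 6, 7, 8, 9, 10]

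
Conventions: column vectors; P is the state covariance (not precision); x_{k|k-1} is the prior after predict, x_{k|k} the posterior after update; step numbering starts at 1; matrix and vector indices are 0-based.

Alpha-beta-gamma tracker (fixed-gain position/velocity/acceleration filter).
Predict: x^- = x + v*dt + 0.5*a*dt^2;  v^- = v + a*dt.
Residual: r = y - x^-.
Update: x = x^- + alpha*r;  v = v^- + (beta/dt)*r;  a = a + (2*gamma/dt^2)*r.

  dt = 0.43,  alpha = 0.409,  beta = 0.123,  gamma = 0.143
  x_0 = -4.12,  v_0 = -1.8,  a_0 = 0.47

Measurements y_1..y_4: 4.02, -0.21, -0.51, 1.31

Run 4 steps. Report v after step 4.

step 1: x_pred=-4.8505  r=8.8705  x^+=-1.2225  v^+=0.9395  a^+=14.1908
step 2: x_pred=0.4934  r=-0.7034  x^+=0.2057  v^+=6.8403  a^+=13.1028
step 3: x_pred=4.3584  r=-4.8684  x^+=2.3672  v^+=11.0819  a^+=5.5724
step 4: x_pred=7.6476  r=-6.3376  x^+=5.0555  v^+=11.6652  a^+=-4.2305

v_post = 11.6652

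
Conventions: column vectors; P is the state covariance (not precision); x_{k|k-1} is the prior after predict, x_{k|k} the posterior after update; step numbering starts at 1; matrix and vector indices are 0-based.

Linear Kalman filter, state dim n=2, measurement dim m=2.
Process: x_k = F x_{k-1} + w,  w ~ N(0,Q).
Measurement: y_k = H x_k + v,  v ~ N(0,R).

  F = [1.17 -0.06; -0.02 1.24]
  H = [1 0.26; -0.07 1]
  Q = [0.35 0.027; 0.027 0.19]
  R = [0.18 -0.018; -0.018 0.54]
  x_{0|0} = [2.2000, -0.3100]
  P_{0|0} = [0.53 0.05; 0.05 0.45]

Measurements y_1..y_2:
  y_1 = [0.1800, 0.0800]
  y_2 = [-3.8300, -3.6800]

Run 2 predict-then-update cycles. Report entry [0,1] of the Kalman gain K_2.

K[0,1] = -0.1266

step 1: x^-=[2.5926, -0.4284]  P^-=[1.0701 0.0537; 0.0537 0.8797]  S=[1.3375 0.1885; 0.1885 1.4174]  K=[0.8282 -0.1251; 0.1264 0.6012]  nu=[-2.3012, 0.6899]  x^+=[0.6005, -0.3046]  P^+=[0.1697 -0.0706; -0.0706 0.3174]
step 2: x^-=[0.7209, -0.3897]  P^-=[0.5933 -0.1031; -0.1031 0.6816]  S=[0.7658 0.0165; 0.0165 1.2389]  K=[0.7425 -0.1266; 0.0849 0.5548]  nu=[-4.4496, -3.2398]  x^+=[-2.1728, -2.5649]  P^+=[0.1544 -0.0709; -0.0709 0.2931]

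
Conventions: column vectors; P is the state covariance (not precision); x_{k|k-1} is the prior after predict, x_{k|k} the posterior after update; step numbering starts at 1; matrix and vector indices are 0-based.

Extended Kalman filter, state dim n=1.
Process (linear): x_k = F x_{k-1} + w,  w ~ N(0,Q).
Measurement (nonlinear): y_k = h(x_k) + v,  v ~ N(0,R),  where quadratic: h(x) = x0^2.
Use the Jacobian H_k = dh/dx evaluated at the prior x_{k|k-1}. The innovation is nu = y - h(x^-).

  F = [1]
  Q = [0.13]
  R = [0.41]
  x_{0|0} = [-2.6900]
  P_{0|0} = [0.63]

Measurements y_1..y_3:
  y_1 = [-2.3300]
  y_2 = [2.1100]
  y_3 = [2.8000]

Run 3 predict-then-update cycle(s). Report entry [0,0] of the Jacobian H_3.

step 1: x^-=[-2.6900]  P^-=[0.7600]  H_jac=[-5.3800]  S=[22.4077]  K=[-0.1825]  nu=[-9.5661]  x^+=[-0.9444]  P^+=[0.0139]
step 2: x^-=[-0.9444]  P^-=[0.1439]  H_jac=[-1.8889]  S=[0.9234]  K=[-0.2944]  nu=[1.2180]  x^+=[-1.3030]  P^+=[0.0639]
step 3: x^-=[-1.3030]  P^-=[0.1939]  H_jac=[-2.6060]  S=[1.7267]  K=[-0.2926]  nu=[1.1022]  x^+=[-1.6255]  P^+=[0.0460]

H_jac[0,0] = -2.6060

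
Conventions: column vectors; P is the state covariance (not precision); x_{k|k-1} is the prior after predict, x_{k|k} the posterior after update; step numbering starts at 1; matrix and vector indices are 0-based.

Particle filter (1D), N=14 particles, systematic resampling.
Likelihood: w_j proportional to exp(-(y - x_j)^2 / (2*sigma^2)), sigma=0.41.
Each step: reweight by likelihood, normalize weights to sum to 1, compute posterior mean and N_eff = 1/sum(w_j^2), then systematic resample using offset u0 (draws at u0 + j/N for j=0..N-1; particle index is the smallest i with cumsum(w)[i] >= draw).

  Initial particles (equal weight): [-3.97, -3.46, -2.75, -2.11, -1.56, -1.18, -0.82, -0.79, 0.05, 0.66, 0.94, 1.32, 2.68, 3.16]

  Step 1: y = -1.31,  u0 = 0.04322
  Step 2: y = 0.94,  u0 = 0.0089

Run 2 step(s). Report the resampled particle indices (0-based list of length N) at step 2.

resampled_idx = [8, 9, 9, 10, 10, 11, 11, 11, 12, 12, 12, 13, 13, 13]

step 1: w=[0.0000, 0.0000, 0.0007, 0.0519, 0.2890, 0.3309, 0.1704, 0.1557, 0.0014, 0.0000, 0.0000, 0.0000, 0.0000, 0.0000]  mean=-1.2154  Neff=4.0163  idx=[3, 4, 4, 4, 4, 5, 5, 5, 5, 6, 6, 6, 7, 7]
step 2: w=[0.0000, 0.0000, 0.0000, 0.0000, 0.0000, 0.0027, 0.0027, 0.0027, 0.0027, 0.1726, 0.1726, 0.1726, 0.2357, 0.2357]  mean=-0.8098  Neff=4.9883  idx=[8, 9, 9, 10, 10, 11, 11, 11, 12, 12, 12, 13, 13, 13]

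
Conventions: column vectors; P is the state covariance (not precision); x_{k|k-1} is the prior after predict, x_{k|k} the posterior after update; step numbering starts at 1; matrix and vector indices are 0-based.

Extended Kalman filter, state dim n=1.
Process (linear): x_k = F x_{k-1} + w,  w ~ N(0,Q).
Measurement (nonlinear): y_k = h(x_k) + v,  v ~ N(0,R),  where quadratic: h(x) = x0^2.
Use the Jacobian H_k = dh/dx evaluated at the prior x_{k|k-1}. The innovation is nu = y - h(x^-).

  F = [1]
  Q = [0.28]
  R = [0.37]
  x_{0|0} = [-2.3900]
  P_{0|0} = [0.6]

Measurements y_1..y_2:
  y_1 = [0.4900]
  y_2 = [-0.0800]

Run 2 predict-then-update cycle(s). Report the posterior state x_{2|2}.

step 1: x^-=[-2.3900]  P^-=[0.8800]  H_jac=[-4.7800]  S=[20.4766]  K=[-0.2054]  nu=[-5.2221]  x^+=[-1.3173]  P^+=[0.0159]
step 2: x^-=[-1.3173]  P^-=[0.2959]  H_jac=[-2.6345]  S=[2.4237]  K=[-0.3216]  nu=[-1.8152]  x^+=[-0.7334]  P^+=[0.0452]

x_post = [-0.7334]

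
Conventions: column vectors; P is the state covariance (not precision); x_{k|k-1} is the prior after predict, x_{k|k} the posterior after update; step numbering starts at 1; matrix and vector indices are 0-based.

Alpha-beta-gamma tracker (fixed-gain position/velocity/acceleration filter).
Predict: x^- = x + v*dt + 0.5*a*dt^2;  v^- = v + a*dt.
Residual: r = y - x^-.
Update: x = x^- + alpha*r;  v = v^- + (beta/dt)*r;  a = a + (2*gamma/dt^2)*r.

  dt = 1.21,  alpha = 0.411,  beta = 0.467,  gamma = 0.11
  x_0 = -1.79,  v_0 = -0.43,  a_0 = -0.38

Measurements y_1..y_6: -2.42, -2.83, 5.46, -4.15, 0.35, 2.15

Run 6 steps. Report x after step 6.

step 1: x_pred=-2.5885  r=0.1685  x^+=-2.5192  v^+=-0.8248  a^+=-0.3547
step 2: x_pred=-3.7769  r=0.9469  x^+=-3.3877  v^+=-0.8885  a^+=-0.2124
step 3: x_pred=-4.6183  r=10.0783  x^+=-0.4761  v^+=2.7442  a^+=1.3020
step 4: x_pred=3.7975  r=-7.9475  x^+=0.5311  v^+=1.2523  a^+=0.1078
step 5: x_pred=2.1252  r=-1.7752  x^+=1.3956  v^+=0.6975  a^+=-0.1590
step 6: x_pred=2.1232  r=0.0268  x^+=2.1342  v^+=0.5155  a^+=-0.1550

x_post = 2.1342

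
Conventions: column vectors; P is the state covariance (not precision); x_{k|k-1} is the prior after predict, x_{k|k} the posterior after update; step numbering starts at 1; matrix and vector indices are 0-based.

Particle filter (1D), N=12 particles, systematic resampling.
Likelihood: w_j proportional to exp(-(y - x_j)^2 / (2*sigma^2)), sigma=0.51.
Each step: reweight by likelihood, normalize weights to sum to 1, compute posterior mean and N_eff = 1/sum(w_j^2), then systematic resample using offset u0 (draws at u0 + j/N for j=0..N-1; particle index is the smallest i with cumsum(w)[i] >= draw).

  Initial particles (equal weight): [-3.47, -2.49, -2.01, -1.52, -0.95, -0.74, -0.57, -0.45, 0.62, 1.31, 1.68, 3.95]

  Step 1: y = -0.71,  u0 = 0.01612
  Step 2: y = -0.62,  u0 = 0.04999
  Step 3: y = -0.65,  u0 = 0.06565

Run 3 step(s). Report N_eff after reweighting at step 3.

N_eff = 11.9495

step 1: w=[0.0000, 0.0006, 0.0095, 0.0692, 0.2187, 0.2439, 0.2353, 0.2146, 0.0082, 0.0001, 0.0000, 0.0000]  mean=-0.7394  Neff=4.6799  idx=[3, 4, 4, 4, 5, 5, 5, 6, 6, 6, 7, 7]
step 2: w=[0.0202, 0.0777, 0.0777, 0.0777, 0.0932, 0.0932, 0.0932, 0.0953, 0.0953, 0.0953, 0.0906, 0.0906]  mean=-0.7035  Neff=11.3322  idx=[1, 2, 3, 4, 5, 6, 7, 8, 8, 9, 10, 11]
step 3: w=[0.0746, 0.0746, 0.0746, 0.0873, 0.0873, 0.0873, 0.0876, 0.0876, 0.0876, 0.0876, 0.0821, 0.0821]  mean=-0.6798  Neff=11.9495  idx=[0, 1, 3, 4, 5, 5, 6, 7, 8, 9, 10, 11]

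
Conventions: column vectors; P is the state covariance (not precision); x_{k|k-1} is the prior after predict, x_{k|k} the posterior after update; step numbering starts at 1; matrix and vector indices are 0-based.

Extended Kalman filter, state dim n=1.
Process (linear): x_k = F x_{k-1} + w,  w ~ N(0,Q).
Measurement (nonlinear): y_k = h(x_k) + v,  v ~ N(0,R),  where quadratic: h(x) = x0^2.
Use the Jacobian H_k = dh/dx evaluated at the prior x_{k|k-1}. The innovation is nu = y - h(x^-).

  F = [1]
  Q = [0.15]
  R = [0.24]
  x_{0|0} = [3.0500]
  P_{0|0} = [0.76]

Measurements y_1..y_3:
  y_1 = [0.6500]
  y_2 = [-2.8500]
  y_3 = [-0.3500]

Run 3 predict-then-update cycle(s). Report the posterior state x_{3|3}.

x_post = [0.0824]

step 1: x^-=[3.0500]  P^-=[0.9100]  H_jac=[6.1000]  S=[34.1011]  K=[0.1628]  nu=[-8.6525]  x^+=[1.6415]  P^+=[0.0064]
step 2: x^-=[1.6415]  P^-=[0.1564]  H_jac=[3.2831]  S=[1.9258]  K=[0.2666]  nu=[-5.5447]  x^+=[0.1632]  P^+=[0.0195]
step 3: x^-=[0.1632]  P^-=[0.1695]  H_jac=[0.3263]  S=[0.2580]  K=[0.2143]  nu=[-0.3766]  x^+=[0.0824]  P^+=[0.1576]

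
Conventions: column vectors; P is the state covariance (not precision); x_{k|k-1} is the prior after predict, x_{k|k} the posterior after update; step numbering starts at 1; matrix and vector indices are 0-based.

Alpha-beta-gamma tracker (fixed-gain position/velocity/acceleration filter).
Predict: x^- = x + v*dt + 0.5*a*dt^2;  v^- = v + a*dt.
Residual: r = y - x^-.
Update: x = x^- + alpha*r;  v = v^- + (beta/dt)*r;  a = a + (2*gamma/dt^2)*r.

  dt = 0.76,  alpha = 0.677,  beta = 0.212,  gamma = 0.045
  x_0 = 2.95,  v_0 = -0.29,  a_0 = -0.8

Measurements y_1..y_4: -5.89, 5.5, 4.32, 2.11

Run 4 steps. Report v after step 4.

step 1: x_pred=2.4986  r=-8.3886  x^+=-3.1805  v^+=-3.2380  a^+=-2.1071
step 2: x_pred=-6.2499  r=11.7499  x^+=1.7048  v^+=-1.5618  a^+=-0.2762
step 3: x_pred=0.4381  r=3.8819  x^+=3.0661  v^+=-0.6888  a^+=0.3286
step 4: x_pred=2.6375  r=-0.5275  x^+=2.2804  v^+=-0.5862  a^+=0.2464

v_post = -0.5862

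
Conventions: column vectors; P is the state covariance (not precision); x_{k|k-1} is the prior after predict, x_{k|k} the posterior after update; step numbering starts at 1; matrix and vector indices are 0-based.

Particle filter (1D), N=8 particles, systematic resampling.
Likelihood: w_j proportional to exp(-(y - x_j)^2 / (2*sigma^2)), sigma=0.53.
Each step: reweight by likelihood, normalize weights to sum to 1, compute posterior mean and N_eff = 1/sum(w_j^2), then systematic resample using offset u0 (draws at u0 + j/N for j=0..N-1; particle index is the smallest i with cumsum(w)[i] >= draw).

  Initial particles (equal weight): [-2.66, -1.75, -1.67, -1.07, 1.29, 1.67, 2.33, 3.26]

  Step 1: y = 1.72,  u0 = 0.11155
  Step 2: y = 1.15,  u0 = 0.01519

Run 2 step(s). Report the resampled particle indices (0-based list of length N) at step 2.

resampled_idx = [0, 0, 1, 1, 2, 3, 4, 5]

step 1: w=[0.0000, 0.0000, 0.0000, 0.0000, 0.3205, 0.4434, 0.2296, 0.0065]  mean=1.7102  Neff=2.8406  idx=[4, 4, 5, 5, 5, 5, 6, 6]
step 2: w=[0.2113, 0.2113, 0.1352, 0.1352, 0.1352, 0.1352, 0.0183, 0.0183]  mean=1.5337  Neff=6.1331  idx=[0, 0, 1, 1, 2, 3, 4, 5]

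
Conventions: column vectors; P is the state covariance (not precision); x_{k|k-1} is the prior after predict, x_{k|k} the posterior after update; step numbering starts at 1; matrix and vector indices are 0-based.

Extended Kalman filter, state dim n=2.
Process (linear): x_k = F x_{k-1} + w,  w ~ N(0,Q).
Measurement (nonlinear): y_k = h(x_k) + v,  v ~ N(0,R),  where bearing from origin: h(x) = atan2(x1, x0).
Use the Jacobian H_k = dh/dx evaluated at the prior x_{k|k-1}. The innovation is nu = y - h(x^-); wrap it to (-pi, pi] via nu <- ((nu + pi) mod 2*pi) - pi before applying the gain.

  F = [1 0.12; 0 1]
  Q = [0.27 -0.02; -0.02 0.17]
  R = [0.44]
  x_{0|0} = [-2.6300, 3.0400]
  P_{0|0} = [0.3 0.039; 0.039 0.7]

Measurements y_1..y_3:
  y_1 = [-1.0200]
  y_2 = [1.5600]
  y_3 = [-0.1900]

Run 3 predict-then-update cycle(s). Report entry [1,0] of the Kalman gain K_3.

K[1,0] = -0.4338

step 1: x^-=[-2.2652, 3.0400]  P^-=[0.5894 0.1030; 0.1030 0.8700]  H_jac=[-0.2115 -0.1576]  S=[0.4948]  K=[-0.2847; -0.3211]  nu=[3.0520]  x^+=[-3.1343, 2.0600]  P^+=[0.5493 0.0578; 0.0578 0.8190]
step 2: x^-=[-2.8871, 2.0600]  P^-=[0.8450 0.1360; 0.1360 0.9890]  H_jac=[-0.1638 -0.2295]  S=[0.5250]  K=[-0.3231; -0.4748]  nu=[-0.9619]  x^+=[-2.5763, 2.5167]  P^+=[0.7902 0.0555; 0.0555 0.8706]
step 3: x^-=[-2.2743, 2.5167]  P^-=[1.0860 0.1400; 0.1400 1.0406]  H_jac=[-0.2187 -0.1977]  S=[0.5447]  K=[-0.4869; -0.4338]  nu=[-2.4957]  x^+=[-1.0592, 3.5993]  P^+=[0.9569 0.0249; 0.0249 0.9381]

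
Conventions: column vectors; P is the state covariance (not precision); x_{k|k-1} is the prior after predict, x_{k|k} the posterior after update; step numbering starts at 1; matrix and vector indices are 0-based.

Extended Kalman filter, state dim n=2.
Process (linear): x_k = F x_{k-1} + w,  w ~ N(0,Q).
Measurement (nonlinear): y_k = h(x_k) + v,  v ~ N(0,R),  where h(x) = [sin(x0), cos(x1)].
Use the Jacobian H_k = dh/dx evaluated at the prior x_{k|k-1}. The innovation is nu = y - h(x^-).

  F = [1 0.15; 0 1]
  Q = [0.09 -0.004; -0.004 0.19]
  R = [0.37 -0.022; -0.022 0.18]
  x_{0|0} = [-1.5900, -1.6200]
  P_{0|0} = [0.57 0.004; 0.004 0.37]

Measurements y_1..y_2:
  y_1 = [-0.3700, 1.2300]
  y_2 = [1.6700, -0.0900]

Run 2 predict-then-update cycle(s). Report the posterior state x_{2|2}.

x_post = [-3.7284, -1.2036]

step 1: x^-=[-1.8330, -1.6200]  P^-=[0.6695 0.0555; 0.0555 0.5600]  H_jac=[-0.2592 0.0000; 0.0000 0.9988]  S=[0.4150 -0.0364; -0.0364 0.7386]  K=[-0.4134 0.0547; 0.0318 0.7588]  nu=[0.5958, 1.2792]  x^+=[-2.0094, -0.6304]  P^+=[0.5947 0.0190; 0.0190 0.1360]
step 2: x^-=[-2.1039, -0.6304]  P^-=[0.6935 0.0354; 0.0354 0.3260]  H_jac=[-0.5082 0.0000; 0.0000 0.5895]  S=[0.5491 -0.0326; -0.0326 0.2933]  K=[-0.6419 -0.0002; 0.0062 0.6560]  nu=[2.5312, -0.8978]  x^+=[-3.7284, -1.2036]  P^+=[0.4673 0.0239; 0.0239 0.2001]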